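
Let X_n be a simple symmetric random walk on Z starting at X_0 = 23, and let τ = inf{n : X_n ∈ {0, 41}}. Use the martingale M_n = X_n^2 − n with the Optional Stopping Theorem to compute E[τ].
E[τ] = 414

M_n = X_n^2 − n is a martingale (since E[X_{n+1}^2 | F_n] = X_n^2 + 1). By OST (τ has finite mean in a bounded region), E[M_τ] = E[M_0] = X_0^2 − 0 = 23^2 = 529. Also E[M_τ] = E[X_τ^2] − E[τ]. The walk exits at 0 or 41, with P(hit 41 first) = 23/41, so E[X_τ^2] = 41^2 · 23/41 + 0 = 943. Thus E[τ] = E[X_τ^2] − E[M_τ] = 943 − 529 = 414 = 23(41 − 23) = 414.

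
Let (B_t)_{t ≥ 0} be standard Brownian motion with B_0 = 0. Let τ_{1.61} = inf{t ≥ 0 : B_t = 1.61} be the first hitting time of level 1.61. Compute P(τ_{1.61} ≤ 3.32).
P(τ_{1.61} ≤ 3.32) = 2(1 − Φ(1.61/√3.32)) = 2(1 − Φ(0.8836)) ≈ 0.3769

By the reflection principle for standard BM, P(τ_b ≤ t) = 2 · P(B_t ≥ b). Since B_t ~ N(0, t), P(B_t ≥ 1.61) = 1 − Φ(1.61/√t) = 1 − Φ(1.61/√3.32) = 1 − Φ(0.8836) ≈ 0.18846. Doubling: P(τ_{1.61} ≤ 3.32) ≈ 2 · 0.18846 = 0.37692 ≈ 0.3769.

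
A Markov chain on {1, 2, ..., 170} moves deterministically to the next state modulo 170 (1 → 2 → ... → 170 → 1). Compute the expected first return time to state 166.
E[T_166 | X_0 = 166] = 170

The chain cycles deterministically, so starting at state 166 it returns in exactly 170 steps. Equivalently, the stationary distribution is uniform π_j = 1/170 for every state j, so by Kac's formula E[T_166] = 1/π_166 = 170.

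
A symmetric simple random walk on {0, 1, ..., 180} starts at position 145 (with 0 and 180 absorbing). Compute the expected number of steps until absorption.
E[τ | X_0 = 145] = 5075

Let v_k = E[τ | X_0 = k]. Boundary: v_0 = v_180 = 0. Recurrence: v_k = 1 + (v_{k-1} + v_{k+1})/2 for 1 ≤ k ≤ 179. The particular solution to v_k − (v_{k-1} + v_{k+1})/2 = 1 is v_k = −k^2. Adding homogeneous solution A + B k and matching boundaries gives v_k = k (180 − k). Substituting k = 145: v_145 = 145 · 35 = 5075.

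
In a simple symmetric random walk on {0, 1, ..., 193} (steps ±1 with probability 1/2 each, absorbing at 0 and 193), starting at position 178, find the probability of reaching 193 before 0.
P(hit 193 before 0) = 178/193

Let u_k = P(hit 193 before 0 | start at k). Then u_0 = 0, u_193 = 1, and u_k = u_{k-1}/2 + u_{k+1}/2 for 1 ≤ k ≤ 192. This harmonic recurrence is solved by u_k = k/193, giving u_178 = 178/193.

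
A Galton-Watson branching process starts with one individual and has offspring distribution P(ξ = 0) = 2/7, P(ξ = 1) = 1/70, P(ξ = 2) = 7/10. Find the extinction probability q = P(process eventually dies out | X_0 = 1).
q = 20/49

The pgf is f(s) = 2/7 + 1/70·s + 7/10·s². The extinction probability q is the smallest fixed point of f in [0, 1]. Setting s = f(s):
  7/10·s² + (1/70 − 1)·s + 2/7 = 0
  7/10·s² − (2/7 + 7/10)·s + 2/7 = 0
which factors as (s − 1)·(7/10·s − 2/7) = 0, giving roots s = 1 and s = (2/7)/(7/10) = 20/49.
Mean offspring μ = 1/70 + 2·7/10 = 99/70 > 1 (supercritical), so q < 1. The extinction probability is the smaller root: q = (2/7)/(7/10) = 20/49.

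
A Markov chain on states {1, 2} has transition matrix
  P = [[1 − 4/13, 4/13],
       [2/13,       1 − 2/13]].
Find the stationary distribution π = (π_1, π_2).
π_1 = 1/3, π_2 = 2/3

Solve πP = π with π_1 + π_2 = 1. From πP = π: π_1 · (1 − 4/13) + π_2 · 2/13 = π_1 ⇒ π_2 · 2/13 = π_1 · 4/13 ⇒ π_2/π_1 = (4/13)/(2/13) = 2. Together with π_1 + π_2 = 1:
  π_1 = (2/13)/(4/13 + 2/13) = (2/13)/(6/13) = 1/3,
  π_2 = (4/13)/(4/13 + 2/13) = (4/13)/(6/13) = 2/3.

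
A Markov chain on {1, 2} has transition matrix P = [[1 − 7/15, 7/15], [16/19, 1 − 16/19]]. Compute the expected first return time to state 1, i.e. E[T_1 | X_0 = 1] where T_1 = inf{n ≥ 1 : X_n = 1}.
E[T_1 | X_0 = 1] = 1/π_1 = 373/240

For an irreducible recurrent Markov chain with stationary distribution π, E[T_i | X_0 = i] = 1/π_i (Kac's formula). Here π_1 = (16/19)/(7/15 + 16/19) = (16/19)/(373/285) = 240/373, so E[T_1 | X_0 = 1] = 1/π_1 = (7/15 + 16/19)/(16/19) = (373/285)/(16/19) = 373/240.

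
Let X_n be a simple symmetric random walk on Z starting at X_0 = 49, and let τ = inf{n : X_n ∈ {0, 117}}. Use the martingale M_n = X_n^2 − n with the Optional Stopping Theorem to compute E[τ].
E[τ] = 3332

M_n = X_n^2 − n is a martingale (since E[X_{n+1}^2 | F_n] = X_n^2 + 1). By OST (τ has finite mean in a bounded region), E[M_τ] = E[M_0] = X_0^2 − 0 = 49^2 = 2401. Also E[M_τ] = E[X_τ^2] − E[τ]. The walk exits at 0 or 117, with P(hit 117 first) = 49/117, so E[X_τ^2] = 117^2 · 49/117 + 0 = 5733. Thus E[τ] = E[X_τ^2] − E[M_τ] = 5733 − 2401 = 3332 = 49(117 − 49) = 3332.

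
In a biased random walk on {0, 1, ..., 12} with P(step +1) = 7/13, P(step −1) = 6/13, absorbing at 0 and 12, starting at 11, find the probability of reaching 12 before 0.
P(hit 12 before 0) = (1 − (6/7)^11) / (1 − (6/7)^12) = 11301707809/11664504865

Let u_k denote P(reach 12 before 0 | start at k). Boundary: u_0 = 0, u_12 = 1. Recurrence: u_k = 7/13·u_{k+1} + 6/13·u_{k-1} for 1 ≤ k ≤ 11. Try u_k = A + B·r^k with r = q/p = (6/13)/(7/13) = 6/7. Substitution satisfies the recurrence; boundary conditions give:
  u_k = (1 − r^k) / (1 − r^N) = (1 − (6/7)^11) / (1 − (6/7)^12) = 11301707809/11664504865.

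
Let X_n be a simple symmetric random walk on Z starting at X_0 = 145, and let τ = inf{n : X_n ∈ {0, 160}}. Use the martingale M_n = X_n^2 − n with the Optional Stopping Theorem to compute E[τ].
E[τ] = 2175

M_n = X_n^2 − n is a martingale (since E[X_{n+1}^2 | F_n] = X_n^2 + 1). By OST (τ has finite mean in a bounded region), E[M_τ] = E[M_0] = X_0^2 − 0 = 145^2 = 21025. Also E[M_τ] = E[X_τ^2] − E[τ]. The walk exits at 0 or 160, with P(hit 160 first) = 145/160, so E[X_τ^2] = 160^2 · 145/160 + 0 = 23200. Thus E[τ] = E[X_τ^2] − E[M_τ] = 23200 − 21025 = 2175 = 145(160 − 145) = 2175.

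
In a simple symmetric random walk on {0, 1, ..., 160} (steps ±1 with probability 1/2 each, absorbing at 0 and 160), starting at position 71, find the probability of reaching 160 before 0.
P(hit 160 before 0) = 71/160

Let u_k = P(hit 160 before 0 | start at k). Then u_0 = 0, u_160 = 1, and u_k = u_{k-1}/2 + u_{k+1}/2 for 1 ≤ k ≤ 159. This harmonic recurrence is solved by u_k = k/160, giving u_71 = 71/160.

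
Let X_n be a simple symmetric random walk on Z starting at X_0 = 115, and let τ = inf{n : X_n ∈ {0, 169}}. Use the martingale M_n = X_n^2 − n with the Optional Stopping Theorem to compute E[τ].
E[τ] = 6210

M_n = X_n^2 − n is a martingale (since E[X_{n+1}^2 | F_n] = X_n^2 + 1). By OST (τ has finite mean in a bounded region), E[M_τ] = E[M_0] = X_0^2 − 0 = 115^2 = 13225. Also E[M_τ] = E[X_τ^2] − E[τ]. The walk exits at 0 or 169, with P(hit 169 first) = 115/169, so E[X_τ^2] = 169^2 · 115/169 + 0 = 19435. Thus E[τ] = E[X_τ^2] − E[M_τ] = 19435 − 13225 = 6210 = 115(169 − 115) = 6210.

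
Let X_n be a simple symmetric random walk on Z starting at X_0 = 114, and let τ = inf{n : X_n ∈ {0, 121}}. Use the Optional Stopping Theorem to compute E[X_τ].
E[X_τ] = 114

X_n is a martingale and τ is a bounded-mean stopping time (indeed τ is finite a.s. with bounded expectation since the walk is in a bounded region). By the OST, E[X_τ] = E[X_0] = 114. Equivalently: E[X_τ] = 121 · P(hit 121 first) + 0 · P(hit 0 first) = 121 · (114/121) = 114.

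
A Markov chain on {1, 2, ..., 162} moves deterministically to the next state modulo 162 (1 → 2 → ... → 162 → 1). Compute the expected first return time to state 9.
E[T_9 | X_0 = 9] = 162

The chain cycles deterministically, so starting at state 9 it returns in exactly 162 steps. Equivalently, the stationary distribution is uniform π_j = 1/162 for every state j, so by Kac's formula E[T_9] = 1/π_9 = 162.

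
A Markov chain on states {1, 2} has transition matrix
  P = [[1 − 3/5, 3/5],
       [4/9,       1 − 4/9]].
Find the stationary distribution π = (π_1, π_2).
π_1 = 20/47, π_2 = 27/47

Solve πP = π with π_1 + π_2 = 1. From πP = π: π_1 · (1 − 3/5) + π_2 · 4/9 = π_1 ⇒ π_2 · 4/9 = π_1 · 3/5 ⇒ π_2/π_1 = (3/5)/(4/9) = 27/20. Together with π_1 + π_2 = 1:
  π_1 = (4/9)/(3/5 + 4/9) = (4/9)/(47/45) = 20/47,
  π_2 = (3/5)/(3/5 + 4/9) = (3/5)/(47/45) = 27/47.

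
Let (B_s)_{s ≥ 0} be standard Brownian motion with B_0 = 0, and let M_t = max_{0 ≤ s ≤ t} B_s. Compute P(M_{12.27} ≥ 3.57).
P(M_{12.27} ≥ 3.57) = 2·P(B_{12.27} ≥ 3.57) = 2(1 − Φ(3.57/√12.27)) ≈ 0.3081

By the reflection principle for Brownian motion, P(M_t ≥ a) = 2 · P(B_t ≥ a) for a ≥ 0. Since B_t ~ N(0, t), P(B_t ≥ 3.57) = 1 − Φ(3.57/√t) = 1 − Φ(3.57/√12.27) = 1 − Φ(1.0192). So
  P(M_{12.27} ≥ 3.57) = 2(1 − Φ(1.0192)) ≈ 0.3081.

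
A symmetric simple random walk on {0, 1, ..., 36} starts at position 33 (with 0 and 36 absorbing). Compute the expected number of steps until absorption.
E[τ | X_0 = 33] = 99

Let v_k = E[τ | X_0 = k]. Boundary: v_0 = v_36 = 0. Recurrence: v_k = 1 + (v_{k-1} + v_{k+1})/2 for 1 ≤ k ≤ 35. The particular solution to v_k − (v_{k-1} + v_{k+1})/2 = 1 is v_k = −k^2. Adding homogeneous solution A + B k and matching boundaries gives v_k = k (36 − k). Substituting k = 33: v_33 = 33 · 3 = 99.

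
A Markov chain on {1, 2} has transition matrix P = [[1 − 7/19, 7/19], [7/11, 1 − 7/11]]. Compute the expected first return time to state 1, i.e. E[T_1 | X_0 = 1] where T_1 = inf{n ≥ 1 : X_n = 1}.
E[T_1 | X_0 = 1] = 1/π_1 = 30/19

For an irreducible recurrent Markov chain with stationary distribution π, E[T_i | X_0 = i] = 1/π_i (Kac's formula). Here π_1 = (7/11)/(7/19 + 7/11) = (7/11)/(210/209) = 19/30, so E[T_1 | X_0 = 1] = 1/π_1 = (7/19 + 7/11)/(7/11) = (210/209)/(7/11) = 30/19.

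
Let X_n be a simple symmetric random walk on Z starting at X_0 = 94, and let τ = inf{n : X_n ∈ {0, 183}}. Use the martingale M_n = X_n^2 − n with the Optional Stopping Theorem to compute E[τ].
E[τ] = 8366

M_n = X_n^2 − n is a martingale (since E[X_{n+1}^2 | F_n] = X_n^2 + 1). By OST (τ has finite mean in a bounded region), E[M_τ] = E[M_0] = X_0^2 − 0 = 94^2 = 8836. Also E[M_τ] = E[X_τ^2] − E[τ]. The walk exits at 0 or 183, with P(hit 183 first) = 94/183, so E[X_τ^2] = 183^2 · 94/183 + 0 = 17202. Thus E[τ] = E[X_τ^2] − E[M_τ] = 17202 − 8836 = 8366 = 94(183 − 94) = 8366.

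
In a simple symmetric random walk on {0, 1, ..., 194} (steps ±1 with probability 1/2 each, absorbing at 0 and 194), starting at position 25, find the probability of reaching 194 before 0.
P(hit 194 before 0) = 25/194

Let u_k = P(hit 194 before 0 | start at k). Then u_0 = 0, u_194 = 1, and u_k = u_{k-1}/2 + u_{k+1}/2 for 1 ≤ k ≤ 193. This harmonic recurrence is solved by u_k = k/194, giving u_25 = 25/194.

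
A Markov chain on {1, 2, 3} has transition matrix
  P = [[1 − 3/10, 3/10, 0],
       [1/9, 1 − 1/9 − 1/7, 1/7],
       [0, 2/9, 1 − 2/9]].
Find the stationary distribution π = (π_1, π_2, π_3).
π = (140/761, 378/761, 243/761)

This is a birth-death chain on three states, which satisfies detailed balance: π_1 · P_{12} = π_2 · P_{21} and π_2 · P_{23} = π_3 · P_{32}.
From π_1 · 3/10 = π_2 · 1/9: π_2/π_1 = (3/10)/(1/9) = 27/10.
From π_2 · 1/7 = π_3 · 2/9: π_3/π_2 = (1/7)/(2/9) = 9/14.
Take π_1 proportional to 1; then unnormalized π = (1, 27/10, 243/140). Normalize by dividing by the sum 761/140:
  π = (140/761, 378/761, 243/761).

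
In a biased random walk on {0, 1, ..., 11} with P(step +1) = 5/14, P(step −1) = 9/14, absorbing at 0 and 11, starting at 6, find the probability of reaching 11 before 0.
P(hit 11 before 0) = (1 − (9/5)^6) / (1 − (9/5)^11) = 402981250/7833057871

Let u_k denote P(reach 11 before 0 | start at k). Boundary: u_0 = 0, u_11 = 1. Recurrence: u_k = 5/14·u_{k+1} + 9/14·u_{k-1} for 1 ≤ k ≤ 10. Try u_k = A + B·r^k with r = q/p = (9/14)/(5/14) = 9/5. Substitution satisfies the recurrence; boundary conditions give:
  u_k = (1 − r^k) / (1 − r^N) = (1 − (9/5)^6) / (1 − (9/5)^11) = 402981250/7833057871.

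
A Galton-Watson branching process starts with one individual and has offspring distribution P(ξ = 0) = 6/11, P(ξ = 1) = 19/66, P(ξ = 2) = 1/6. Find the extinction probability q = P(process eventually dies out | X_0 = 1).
q = 1

Mean offspring μ = 0·6/11 + 1·19/66 + 2·1/6 = 41/66 ≤ 1. For μ ≤ 1 with offspring not concentrated at 1, the Galton-Watson process goes extinct almost surely, so q = 1.
(Algebraic check: The pgf is f(s) = 6/11 + 19/66·s + 1/6·s². The extinction probability q is the smallest fixed point of f in [0, 1]. Setting s = f(s):
  1/6·s² + (19/66 − 1)·s + 6/11 = 0
  1/6·s² − (6/11 + 1/6)·s + 6/11 = 0
which factors as (s − 1)·(1/6·s − 6/11) = 0, giving roots s = 1 and s = (6/11)/(1/6) = 36/11. Since 36/11 ≥ 1, the smallest root in [0, 1] is s = 1.)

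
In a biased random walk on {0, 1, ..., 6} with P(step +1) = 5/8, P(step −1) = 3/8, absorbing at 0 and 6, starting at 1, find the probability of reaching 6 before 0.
P(hit 6 before 0) = (1 − (3/5)^1) / (1 − (3/5)^6) = 3125/7448

Let u_k denote P(reach 6 before 0 | start at k). Boundary: u_0 = 0, u_6 = 1. Recurrence: u_k = 5/8·u_{k+1} + 3/8·u_{k-1} for 1 ≤ k ≤ 5. Try u_k = A + B·r^k with r = q/p = (3/8)/(5/8) = 3/5. Substitution satisfies the recurrence; boundary conditions give:
  u_k = (1 − r^k) / (1 − r^N) = (1 − (3/5)^1) / (1 − (3/5)^6) = 3125/7448.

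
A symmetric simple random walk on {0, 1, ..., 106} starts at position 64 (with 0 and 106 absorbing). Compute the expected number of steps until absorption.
E[τ | X_0 = 64] = 2688

Let v_k = E[τ | X_0 = k]. Boundary: v_0 = v_106 = 0. Recurrence: v_k = 1 + (v_{k-1} + v_{k+1})/2 for 1 ≤ k ≤ 105. The particular solution to v_k − (v_{k-1} + v_{k+1})/2 = 1 is v_k = −k^2. Adding homogeneous solution A + B k and matching boundaries gives v_k = k (106 − k). Substituting k = 64: v_64 = 64 · 42 = 2688.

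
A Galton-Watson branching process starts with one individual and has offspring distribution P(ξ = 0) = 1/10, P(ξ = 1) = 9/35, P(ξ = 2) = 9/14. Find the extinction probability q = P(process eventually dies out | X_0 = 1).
q = 7/45

The pgf is f(s) = 1/10 + 9/35·s + 9/14·s². The extinction probability q is the smallest fixed point of f in [0, 1]. Setting s = f(s):
  9/14·s² + (9/35 − 1)·s + 1/10 = 0
  9/14·s² − (1/10 + 9/14)·s + 1/10 = 0
which factors as (s − 1)·(9/14·s − 1/10) = 0, giving roots s = 1 and s = (1/10)/(9/14) = 7/45.
Mean offspring μ = 9/35 + 2·9/14 = 54/35 > 1 (supercritical), so q < 1. The extinction probability is the smaller root: q = (1/10)/(9/14) = 7/45.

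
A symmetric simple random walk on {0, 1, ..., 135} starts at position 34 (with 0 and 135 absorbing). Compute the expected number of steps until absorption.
E[τ | X_0 = 34] = 3434

Let v_k = E[τ | X_0 = k]. Boundary: v_0 = v_135 = 0. Recurrence: v_k = 1 + (v_{k-1} + v_{k+1})/2 for 1 ≤ k ≤ 134. The particular solution to v_k − (v_{k-1} + v_{k+1})/2 = 1 is v_k = −k^2. Adding homogeneous solution A + B k and matching boundaries gives v_k = k (135 − k). Substituting k = 34: v_34 = 34 · 101 = 3434.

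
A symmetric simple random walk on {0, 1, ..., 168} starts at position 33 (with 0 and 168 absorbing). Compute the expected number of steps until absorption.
E[τ | X_0 = 33] = 4455

Let v_k = E[τ | X_0 = k]. Boundary: v_0 = v_168 = 0. Recurrence: v_k = 1 + (v_{k-1} + v_{k+1})/2 for 1 ≤ k ≤ 167. The particular solution to v_k − (v_{k-1} + v_{k+1})/2 = 1 is v_k = −k^2. Adding homogeneous solution A + B k and matching boundaries gives v_k = k (168 − k). Substituting k = 33: v_33 = 33 · 135 = 4455.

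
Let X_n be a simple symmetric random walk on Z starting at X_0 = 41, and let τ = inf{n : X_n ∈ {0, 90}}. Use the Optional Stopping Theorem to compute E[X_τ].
E[X_τ] = 41

X_n is a martingale and τ is a bounded-mean stopping time (indeed τ is finite a.s. with bounded expectation since the walk is in a bounded region). By the OST, E[X_τ] = E[X_0] = 41. Equivalently: E[X_τ] = 90 · P(hit 90 first) + 0 · P(hit 0 first) = 90 · (41/90) = 41.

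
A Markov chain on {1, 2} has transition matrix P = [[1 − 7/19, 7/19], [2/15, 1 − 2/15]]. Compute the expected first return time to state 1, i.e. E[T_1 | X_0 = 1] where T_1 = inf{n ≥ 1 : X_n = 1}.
E[T_1 | X_0 = 1] = 1/π_1 = 143/38

For an irreducible recurrent Markov chain with stationary distribution π, E[T_i | X_0 = i] = 1/π_i (Kac's formula). Here π_1 = (2/15)/(7/19 + 2/15) = (2/15)/(143/285) = 38/143, so E[T_1 | X_0 = 1] = 1/π_1 = (7/19 + 2/15)/(2/15) = (143/285)/(2/15) = 143/38.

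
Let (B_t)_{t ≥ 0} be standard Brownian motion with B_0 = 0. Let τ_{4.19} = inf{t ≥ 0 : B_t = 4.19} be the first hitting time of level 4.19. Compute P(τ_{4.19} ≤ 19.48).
P(τ_{4.19} ≤ 19.48) = 2(1 − Φ(4.19/√19.48)) = 2(1 − Φ(0.9493)) ≈ 0.3425

By the reflection principle for standard BM, P(τ_b ≤ t) = 2 · P(B_t ≥ b). Since B_t ~ N(0, t), P(B_t ≥ 4.19) = 1 − Φ(4.19/√t) = 1 − Φ(4.19/√19.48) = 1 − Φ(0.9493) ≈ 0.17123. Doubling: P(τ_{4.19} ≤ 19.48) ≈ 2 · 0.17123 = 0.34246 ≈ 0.3425.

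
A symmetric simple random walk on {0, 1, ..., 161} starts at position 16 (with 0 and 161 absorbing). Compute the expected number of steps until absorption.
E[τ | X_0 = 16] = 2320

Let v_k = E[τ | X_0 = k]. Boundary: v_0 = v_161 = 0. Recurrence: v_k = 1 + (v_{k-1} + v_{k+1})/2 for 1 ≤ k ≤ 160. The particular solution to v_k − (v_{k-1} + v_{k+1})/2 = 1 is v_k = −k^2. Adding homogeneous solution A + B k and matching boundaries gives v_k = k (161 − k). Substituting k = 16: v_16 = 16 · 145 = 2320.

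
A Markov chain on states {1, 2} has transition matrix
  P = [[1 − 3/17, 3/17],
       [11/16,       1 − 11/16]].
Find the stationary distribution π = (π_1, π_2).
π_1 = 187/235, π_2 = 48/235

Solve πP = π with π_1 + π_2 = 1. From πP = π: π_1 · (1 − 3/17) + π_2 · 11/16 = π_1 ⇒ π_2 · 11/16 = π_1 · 3/17 ⇒ π_2/π_1 = (3/17)/(11/16) = 48/187. Together with π_1 + π_2 = 1:
  π_1 = (11/16)/(3/17 + 11/16) = (11/16)/(235/272) = 187/235,
  π_2 = (3/17)/(3/17 + 11/16) = (3/17)/(235/272) = 48/235.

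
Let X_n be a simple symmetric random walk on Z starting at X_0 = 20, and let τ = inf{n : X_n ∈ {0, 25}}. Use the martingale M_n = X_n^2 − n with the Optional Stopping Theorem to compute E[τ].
E[τ] = 100

M_n = X_n^2 − n is a martingale (since E[X_{n+1}^2 | F_n] = X_n^2 + 1). By OST (τ has finite mean in a bounded region), E[M_τ] = E[M_0] = X_0^2 − 0 = 20^2 = 400. Also E[M_τ] = E[X_τ^2] − E[τ]. The walk exits at 0 or 25, with P(hit 25 first) = 20/25, so E[X_τ^2] = 25^2 · 20/25 + 0 = 500. Thus E[τ] = E[X_τ^2] − E[M_τ] = 500 − 400 = 100 = 20(25 − 20) = 100.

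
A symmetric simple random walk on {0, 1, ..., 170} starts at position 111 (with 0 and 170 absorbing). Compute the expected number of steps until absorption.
E[τ | X_0 = 111] = 6549

Let v_k = E[τ | X_0 = k]. Boundary: v_0 = v_170 = 0. Recurrence: v_k = 1 + (v_{k-1} + v_{k+1})/2 for 1 ≤ k ≤ 169. The particular solution to v_k − (v_{k-1} + v_{k+1})/2 = 1 is v_k = −k^2. Adding homogeneous solution A + B k and matching boundaries gives v_k = k (170 − k). Substituting k = 111: v_111 = 111 · 59 = 6549.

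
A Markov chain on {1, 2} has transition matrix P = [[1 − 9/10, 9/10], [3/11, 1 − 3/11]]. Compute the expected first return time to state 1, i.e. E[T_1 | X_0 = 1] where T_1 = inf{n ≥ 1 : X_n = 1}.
E[T_1 | X_0 = 1] = 1/π_1 = 43/10

For an irreducible recurrent Markov chain with stationary distribution π, E[T_i | X_0 = i] = 1/π_i (Kac's formula). Here π_1 = (3/11)/(9/10 + 3/11) = (3/11)/(129/110) = 10/43, so E[T_1 | X_0 = 1] = 1/π_1 = (9/10 + 3/11)/(3/11) = (129/110)/(3/11) = 43/10.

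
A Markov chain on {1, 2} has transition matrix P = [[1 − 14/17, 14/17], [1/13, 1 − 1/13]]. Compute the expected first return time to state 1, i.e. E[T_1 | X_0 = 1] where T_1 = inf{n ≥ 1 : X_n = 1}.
E[T_1 | X_0 = 1] = 1/π_1 = 199/17

For an irreducible recurrent Markov chain with stationary distribution π, E[T_i | X_0 = i] = 1/π_i (Kac's formula). Here π_1 = (1/13)/(14/17 + 1/13) = (1/13)/(199/221) = 17/199, so E[T_1 | X_0 = 1] = 1/π_1 = (14/17 + 1/13)/(1/13) = (199/221)/(1/13) = 199/17.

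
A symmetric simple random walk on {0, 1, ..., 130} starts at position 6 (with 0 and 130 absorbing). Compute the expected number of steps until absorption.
E[τ | X_0 = 6] = 744

Let v_k = E[τ | X_0 = k]. Boundary: v_0 = v_130 = 0. Recurrence: v_k = 1 + (v_{k-1} + v_{k+1})/2 for 1 ≤ k ≤ 129. The particular solution to v_k − (v_{k-1} + v_{k+1})/2 = 1 is v_k = −k^2. Adding homogeneous solution A + B k and matching boundaries gives v_k = k (130 − k). Substituting k = 6: v_6 = 6 · 124 = 744.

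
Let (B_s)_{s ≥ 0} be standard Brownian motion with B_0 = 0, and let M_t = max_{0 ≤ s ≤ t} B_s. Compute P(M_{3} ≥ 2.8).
P(M_{3} ≥ 2.8) = 2·P(B_{3} ≥ 2.8) = 2(1 − Φ(2.8/√3)) ≈ 0.1060

By the reflection principle for Brownian motion, P(M_t ≥ a) = 2 · P(B_t ≥ a) for a ≥ 0. Since B_t ~ N(0, t), P(B_t ≥ 2.8) = 1 − Φ(2.8/√t) = 1 − Φ(2.8/√3) = 1 − Φ(1.6166). So
  P(M_{3} ≥ 2.8) = 2(1 − Φ(1.6166)) ≈ 0.1060.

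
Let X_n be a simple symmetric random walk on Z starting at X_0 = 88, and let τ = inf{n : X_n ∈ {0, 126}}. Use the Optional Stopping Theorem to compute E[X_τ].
E[X_τ] = 88

X_n is a martingale and τ is a bounded-mean stopping time (indeed τ is finite a.s. with bounded expectation since the walk is in a bounded region). By the OST, E[X_τ] = E[X_0] = 88. Equivalently: E[X_τ] = 126 · P(hit 126 first) + 0 · P(hit 0 first) = 126 · (88/126) = 88.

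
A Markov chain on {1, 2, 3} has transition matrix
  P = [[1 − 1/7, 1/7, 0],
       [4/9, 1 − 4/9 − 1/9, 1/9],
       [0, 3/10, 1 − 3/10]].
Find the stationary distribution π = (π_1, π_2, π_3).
π = (84/121, 27/121, 10/121)

This is a birth-death chain on three states, which satisfies detailed balance: π_1 · P_{12} = π_2 · P_{21} and π_2 · P_{23} = π_3 · P_{32}.
From π_1 · 1/7 = π_2 · 4/9: π_2/π_1 = (1/7)/(4/9) = 9/28.
From π_2 · 1/9 = π_3 · 3/10: π_3/π_2 = (1/9)/(3/10) = 10/27.
Take π_1 proportional to 1; then unnormalized π = (1, 9/28, 5/42). Normalize by dividing by the sum 121/84:
  π = (84/121, 27/121, 10/121).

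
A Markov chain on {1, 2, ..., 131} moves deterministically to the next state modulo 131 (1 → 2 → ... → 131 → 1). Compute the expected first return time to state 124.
E[T_124 | X_0 = 124] = 131

The chain cycles deterministically, so starting at state 124 it returns in exactly 131 steps. Equivalently, the stationary distribution is uniform π_j = 1/131 for every state j, so by Kac's formula E[T_124] = 1/π_124 = 131.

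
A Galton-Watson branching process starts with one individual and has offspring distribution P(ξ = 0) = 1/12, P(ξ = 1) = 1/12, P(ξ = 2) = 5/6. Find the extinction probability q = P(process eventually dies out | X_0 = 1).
q = 1/10

The pgf is f(s) = 1/12 + 1/12·s + 5/6·s². The extinction probability q is the smallest fixed point of f in [0, 1]. Setting s = f(s):
  5/6·s² + (1/12 − 1)·s + 1/12 = 0
  5/6·s² − (1/12 + 5/6)·s + 1/12 = 0
which factors as (s − 1)·(5/6·s − 1/12) = 0, giving roots s = 1 and s = (1/12)/(5/6) = 1/10.
Mean offspring μ = 1/12 + 2·5/6 = 7/4 > 1 (supercritical), so q < 1. The extinction probability is the smaller root: q = (1/12)/(5/6) = 1/10.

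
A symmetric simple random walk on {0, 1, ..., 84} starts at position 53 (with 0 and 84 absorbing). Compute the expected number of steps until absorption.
E[τ | X_0 = 53] = 1643

Let v_k = E[τ | X_0 = k]. Boundary: v_0 = v_84 = 0. Recurrence: v_k = 1 + (v_{k-1} + v_{k+1})/2 for 1 ≤ k ≤ 83. The particular solution to v_k − (v_{k-1} + v_{k+1})/2 = 1 is v_k = −k^2. Adding homogeneous solution A + B k and matching boundaries gives v_k = k (84 − k). Substituting k = 53: v_53 = 53 · 31 = 1643.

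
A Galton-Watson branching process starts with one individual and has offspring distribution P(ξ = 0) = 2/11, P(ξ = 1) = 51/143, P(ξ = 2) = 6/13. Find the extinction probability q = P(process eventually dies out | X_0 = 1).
q = 13/33

The pgf is f(s) = 2/11 + 51/143·s + 6/13·s². The extinction probability q is the smallest fixed point of f in [0, 1]. Setting s = f(s):
  6/13·s² + (51/143 − 1)·s + 2/11 = 0
  6/13·s² − (2/11 + 6/13)·s + 2/11 = 0
which factors as (s − 1)·(6/13·s − 2/11) = 0, giving roots s = 1 and s = (2/11)/(6/13) = 13/33.
Mean offspring μ = 51/143 + 2·6/13 = 183/143 > 1 (supercritical), so q < 1. The extinction probability is the smaller root: q = (2/11)/(6/13) = 13/33.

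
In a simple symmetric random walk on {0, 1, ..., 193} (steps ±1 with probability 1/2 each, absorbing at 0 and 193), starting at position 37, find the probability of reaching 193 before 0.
P(hit 193 before 0) = 37/193

Let u_k = P(hit 193 before 0 | start at k). Then u_0 = 0, u_193 = 1, and u_k = u_{k-1}/2 + u_{k+1}/2 for 1 ≤ k ≤ 192. This harmonic recurrence is solved by u_k = k/193, giving u_37 = 37/193.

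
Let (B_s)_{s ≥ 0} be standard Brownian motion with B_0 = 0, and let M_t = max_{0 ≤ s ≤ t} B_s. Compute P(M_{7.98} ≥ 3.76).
P(M_{7.98} ≥ 3.76) = 2·P(B_{7.98} ≥ 3.76) = 2(1 − Φ(3.76/√7.98)) ≈ 0.1832

By the reflection principle for Brownian motion, P(M_t ≥ a) = 2 · P(B_t ≥ a) for a ≥ 0. Since B_t ~ N(0, t), P(B_t ≥ 3.76) = 1 − Φ(3.76/√t) = 1 − Φ(3.76/√7.98) = 1 − Φ(1.3310). So
  P(M_{7.98} ≥ 3.76) = 2(1 − Φ(1.3310)) ≈ 0.1832.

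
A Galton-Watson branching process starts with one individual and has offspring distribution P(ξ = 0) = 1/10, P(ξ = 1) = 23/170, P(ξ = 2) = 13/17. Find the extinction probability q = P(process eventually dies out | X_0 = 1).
q = 17/130

The pgf is f(s) = 1/10 + 23/170·s + 13/17·s². The extinction probability q is the smallest fixed point of f in [0, 1]. Setting s = f(s):
  13/17·s² + (23/170 − 1)·s + 1/10 = 0
  13/17·s² − (1/10 + 13/17)·s + 1/10 = 0
which factors as (s − 1)·(13/17·s − 1/10) = 0, giving roots s = 1 and s = (1/10)/(13/17) = 17/130.
Mean offspring μ = 23/170 + 2·13/17 = 283/170 > 1 (supercritical), so q < 1. The extinction probability is the smaller root: q = (1/10)/(13/17) = 17/130.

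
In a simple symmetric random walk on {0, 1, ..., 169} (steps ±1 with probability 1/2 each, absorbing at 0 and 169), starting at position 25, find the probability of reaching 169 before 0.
P(hit 169 before 0) = 25/169

Let u_k = P(hit 169 before 0 | start at k). Then u_0 = 0, u_169 = 1, and u_k = u_{k-1}/2 + u_{k+1}/2 for 1 ≤ k ≤ 168. This harmonic recurrence is solved by u_k = k/169, giving u_25 = 25/169.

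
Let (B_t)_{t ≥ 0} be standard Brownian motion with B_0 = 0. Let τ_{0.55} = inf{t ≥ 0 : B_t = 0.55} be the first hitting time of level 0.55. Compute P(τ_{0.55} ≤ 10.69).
P(τ_{0.55} ≤ 10.69) = 2(1 − Φ(0.55/√10.69)) = 2(1 − Φ(0.1682)) ≈ 0.8664

By the reflection principle for standard BM, P(τ_b ≤ t) = 2 · P(B_t ≥ b). Since B_t ~ N(0, t), P(B_t ≥ 0.55) = 1 − Φ(0.55/√t) = 1 − Φ(0.55/√10.69) = 1 − Φ(0.1682) ≈ 0.43321. Doubling: P(τ_{0.55} ≤ 10.69) ≈ 2 · 0.43321 = 0.86642 ≈ 0.8664.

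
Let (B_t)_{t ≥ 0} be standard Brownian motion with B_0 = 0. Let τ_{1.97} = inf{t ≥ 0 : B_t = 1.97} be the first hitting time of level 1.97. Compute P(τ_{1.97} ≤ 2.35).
P(τ_{1.97} ≤ 2.35) = 2(1 − Φ(1.97/√2.35)) = 2(1 − Φ(1.2851)) ≈ 0.1988

By the reflection principle for standard BM, P(τ_b ≤ t) = 2 · P(B_t ≥ b). Since B_t ~ N(0, t), P(B_t ≥ 1.97) = 1 − Φ(1.97/√t) = 1 − Φ(1.97/√2.35) = 1 − Φ(1.2851) ≈ 0.09938. Doubling: P(τ_{1.97} ≤ 2.35) ≈ 2 · 0.09938 = 0.19876 ≈ 0.1988.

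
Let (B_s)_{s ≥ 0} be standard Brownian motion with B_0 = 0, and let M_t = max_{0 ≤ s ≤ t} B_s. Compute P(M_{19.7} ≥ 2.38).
P(M_{19.7} ≥ 2.38) = 2·P(B_{19.7} ≥ 2.38) = 2(1 − Φ(2.38/√19.7)) ≈ 0.5918

By the reflection principle for Brownian motion, P(M_t ≥ a) = 2 · P(B_t ≥ a) for a ≥ 0. Since B_t ~ N(0, t), P(B_t ≥ 2.38) = 1 − Φ(2.38/√t) = 1 − Φ(2.38/√19.7) = 1 − Φ(0.5362). So
  P(M_{19.7} ≥ 2.38) = 2(1 − Φ(0.5362)) ≈ 0.5918.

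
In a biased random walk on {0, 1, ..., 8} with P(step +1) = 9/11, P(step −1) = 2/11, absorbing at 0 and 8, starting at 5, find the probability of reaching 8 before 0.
P(hit 8 before 0) = (1 − (2/9)^5) / (1 − (2/9)^8) = 6146199/6149495

Let u_k denote P(reach 8 before 0 | start at k). Boundary: u_0 = 0, u_8 = 1. Recurrence: u_k = 9/11·u_{k+1} + 2/11·u_{k-1} for 1 ≤ k ≤ 7. Try u_k = A + B·r^k with r = q/p = (2/11)/(9/11) = 2/9. Substitution satisfies the recurrence; boundary conditions give:
  u_k = (1 − r^k) / (1 − r^N) = (1 − (2/9)^5) / (1 − (2/9)^8) = 6146199/6149495.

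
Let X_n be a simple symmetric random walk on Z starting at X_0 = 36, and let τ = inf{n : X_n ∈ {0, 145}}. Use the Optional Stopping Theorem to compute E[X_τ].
E[X_τ] = 36

X_n is a martingale and τ is a bounded-mean stopping time (indeed τ is finite a.s. with bounded expectation since the walk is in a bounded region). By the OST, E[X_τ] = E[X_0] = 36. Equivalently: E[X_τ] = 145 · P(hit 145 first) + 0 · P(hit 0 first) = 145 · (36/145) = 36.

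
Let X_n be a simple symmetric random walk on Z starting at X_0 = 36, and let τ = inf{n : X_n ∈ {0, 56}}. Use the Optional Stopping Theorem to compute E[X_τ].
E[X_τ] = 36

X_n is a martingale and τ is a bounded-mean stopping time (indeed τ is finite a.s. with bounded expectation since the walk is in a bounded region). By the OST, E[X_τ] = E[X_0] = 36. Equivalently: E[X_τ] = 56 · P(hit 56 first) + 0 · P(hit 0 first) = 56 · (36/56) = 36.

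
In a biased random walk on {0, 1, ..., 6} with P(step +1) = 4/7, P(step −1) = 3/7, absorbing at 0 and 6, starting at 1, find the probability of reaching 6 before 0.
P(hit 6 before 0) = (1 − (3/4)^1) / (1 − (3/4)^6) = 1024/3367

Let u_k denote P(reach 6 before 0 | start at k). Boundary: u_0 = 0, u_6 = 1. Recurrence: u_k = 4/7·u_{k+1} + 3/7·u_{k-1} for 1 ≤ k ≤ 5. Try u_k = A + B·r^k with r = q/p = (3/7)/(4/7) = 3/4. Substitution satisfies the recurrence; boundary conditions give:
  u_k = (1 − r^k) / (1 − r^N) = (1 − (3/4)^1) / (1 − (3/4)^6) = 1024/3367.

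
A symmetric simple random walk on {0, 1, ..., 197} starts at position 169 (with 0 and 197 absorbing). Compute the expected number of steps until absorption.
E[τ | X_0 = 169] = 4732

Let v_k = E[τ | X_0 = k]. Boundary: v_0 = v_197 = 0. Recurrence: v_k = 1 + (v_{k-1} + v_{k+1})/2 for 1 ≤ k ≤ 196. The particular solution to v_k − (v_{k-1} + v_{k+1})/2 = 1 is v_k = −k^2. Adding homogeneous solution A + B k and matching boundaries gives v_k = k (197 − k). Substituting k = 169: v_169 = 169 · 28 = 4732.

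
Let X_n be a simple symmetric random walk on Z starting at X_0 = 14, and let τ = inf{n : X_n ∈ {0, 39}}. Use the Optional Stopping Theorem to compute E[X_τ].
E[X_τ] = 14

X_n is a martingale and τ is a bounded-mean stopping time (indeed τ is finite a.s. with bounded expectation since the walk is in a bounded region). By the OST, E[X_τ] = E[X_0] = 14. Equivalently: E[X_τ] = 39 · P(hit 39 first) + 0 · P(hit 0 first) = 39 · (14/39) = 14.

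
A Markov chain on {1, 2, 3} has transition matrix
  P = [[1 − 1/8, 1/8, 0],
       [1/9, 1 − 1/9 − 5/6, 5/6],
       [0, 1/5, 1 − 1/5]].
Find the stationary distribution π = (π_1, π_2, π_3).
π = (16/109, 18/109, 75/109)

This is a birth-death chain on three states, which satisfies detailed balance: π_1 · P_{12} = π_2 · P_{21} and π_2 · P_{23} = π_3 · P_{32}.
From π_1 · 1/8 = π_2 · 1/9: π_2/π_1 = (1/8)/(1/9) = 9/8.
From π_2 · 5/6 = π_3 · 1/5: π_3/π_2 = (5/6)/(1/5) = 25/6.
Take π_1 proportional to 1; then unnormalized π = (1, 9/8, 75/16). Normalize by dividing by the sum 109/16:
  π = (16/109, 18/109, 75/109).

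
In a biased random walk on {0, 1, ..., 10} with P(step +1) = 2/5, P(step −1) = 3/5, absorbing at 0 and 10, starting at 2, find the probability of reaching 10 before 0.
P(hit 10 before 0) = (1 − (3/2)^2) / (1 − (3/2)^10) = 256/11605

Let u_k denote P(reach 10 before 0 | start at k). Boundary: u_0 = 0, u_10 = 1. Recurrence: u_k = 2/5·u_{k+1} + 3/5·u_{k-1} for 1 ≤ k ≤ 9. Try u_k = A + B·r^k with r = q/p = (3/5)/(2/5) = 3/2. Substitution satisfies the recurrence; boundary conditions give:
  u_k = (1 − r^k) / (1 − r^N) = (1 − (3/2)^2) / (1 − (3/2)^10) = 256/11605.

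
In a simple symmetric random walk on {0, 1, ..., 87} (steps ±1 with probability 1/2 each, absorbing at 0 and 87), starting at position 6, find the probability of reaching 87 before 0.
P(hit 87 before 0) = 6/87 = 2/29

Let u_k = P(hit 87 before 0 | start at k). Then u_0 = 0, u_87 = 1, and u_k = u_{k-1}/2 + u_{k+1}/2 for 1 ≤ k ≤ 86. This harmonic recurrence is solved by u_k = k/87, giving u_6 = 6/87 = 2/29.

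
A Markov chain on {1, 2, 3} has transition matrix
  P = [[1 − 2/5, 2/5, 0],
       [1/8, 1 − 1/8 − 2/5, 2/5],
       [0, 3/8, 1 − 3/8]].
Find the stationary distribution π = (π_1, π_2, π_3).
π = (75/571, 240/571, 256/571)

This is a birth-death chain on three states, which satisfies detailed balance: π_1 · P_{12} = π_2 · P_{21} and π_2 · P_{23} = π_3 · P_{32}.
From π_1 · 2/5 = π_2 · 1/8: π_2/π_1 = (2/5)/(1/8) = 16/5.
From π_2 · 2/5 = π_3 · 3/8: π_3/π_2 = (2/5)/(3/8) = 16/15.
Take π_1 proportional to 1; then unnormalized π = (1, 16/5, 256/75). Normalize by dividing by the sum 571/75:
  π = (75/571, 240/571, 256/571).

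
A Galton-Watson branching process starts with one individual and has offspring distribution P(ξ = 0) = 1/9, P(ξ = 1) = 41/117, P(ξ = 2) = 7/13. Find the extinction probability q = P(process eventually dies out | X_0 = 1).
q = 13/63

The pgf is f(s) = 1/9 + 41/117·s + 7/13·s². The extinction probability q is the smallest fixed point of f in [0, 1]. Setting s = f(s):
  7/13·s² + (41/117 − 1)·s + 1/9 = 0
  7/13·s² − (1/9 + 7/13)·s + 1/9 = 0
which factors as (s − 1)·(7/13·s − 1/9) = 0, giving roots s = 1 and s = (1/9)/(7/13) = 13/63.
Mean offspring μ = 41/117 + 2·7/13 = 167/117 > 1 (supercritical), so q < 1. The extinction probability is the smaller root: q = (1/9)/(7/13) = 13/63.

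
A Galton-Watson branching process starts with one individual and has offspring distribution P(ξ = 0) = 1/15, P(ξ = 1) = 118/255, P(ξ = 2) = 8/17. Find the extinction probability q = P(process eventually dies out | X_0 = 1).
q = 17/120

The pgf is f(s) = 1/15 + 118/255·s + 8/17·s². The extinction probability q is the smallest fixed point of f in [0, 1]. Setting s = f(s):
  8/17·s² + (118/255 − 1)·s + 1/15 = 0
  8/17·s² − (1/15 + 8/17)·s + 1/15 = 0
which factors as (s − 1)·(8/17·s − 1/15) = 0, giving roots s = 1 and s = (1/15)/(8/17) = 17/120.
Mean offspring μ = 118/255 + 2·8/17 = 358/255 > 1 (supercritical), so q < 1. The extinction probability is the smaller root: q = (1/15)/(8/17) = 17/120.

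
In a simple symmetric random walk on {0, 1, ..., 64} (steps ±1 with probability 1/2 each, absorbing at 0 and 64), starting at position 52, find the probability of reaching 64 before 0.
P(hit 64 before 0) = 52/64 = 13/16

Let u_k = P(hit 64 before 0 | start at k). Then u_0 = 0, u_64 = 1, and u_k = u_{k-1}/2 + u_{k+1}/2 for 1 ≤ k ≤ 63. This harmonic recurrence is solved by u_k = k/64, giving u_52 = 52/64 = 13/16.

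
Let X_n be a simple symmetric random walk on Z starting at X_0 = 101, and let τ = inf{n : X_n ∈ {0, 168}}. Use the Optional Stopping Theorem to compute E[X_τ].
E[X_τ] = 101

X_n is a martingale and τ is a bounded-mean stopping time (indeed τ is finite a.s. with bounded expectation since the walk is in a bounded region). By the OST, E[X_τ] = E[X_0] = 101. Equivalently: E[X_τ] = 168 · P(hit 168 first) + 0 · P(hit 0 first) = 168 · (101/168) = 101.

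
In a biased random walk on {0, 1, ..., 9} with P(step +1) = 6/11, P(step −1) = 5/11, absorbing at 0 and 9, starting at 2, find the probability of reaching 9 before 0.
P(hit 9 before 0) = (1 − (5/6)^2) / (1 − (5/6)^9) = 3079296/8124571

Let u_k denote P(reach 9 before 0 | start at k). Boundary: u_0 = 0, u_9 = 1. Recurrence: u_k = 6/11·u_{k+1} + 5/11·u_{k-1} for 1 ≤ k ≤ 8. Try u_k = A + B·r^k with r = q/p = (5/11)/(6/11) = 5/6. Substitution satisfies the recurrence; boundary conditions give:
  u_k = (1 − r^k) / (1 − r^N) = (1 − (5/6)^2) / (1 − (5/6)^9) = 3079296/8124571.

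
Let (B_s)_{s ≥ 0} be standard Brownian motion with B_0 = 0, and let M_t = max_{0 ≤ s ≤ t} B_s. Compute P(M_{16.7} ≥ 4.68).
P(M_{16.7} ≥ 4.68) = 2·P(B_{16.7} ≥ 4.68) = 2(1 − Φ(4.68/√16.7)) ≈ 0.2521

By the reflection principle for Brownian motion, P(M_t ≥ a) = 2 · P(B_t ≥ a) for a ≥ 0. Since B_t ~ N(0, t), P(B_t ≥ 4.68) = 1 − Φ(4.68/√t) = 1 − Φ(4.68/√16.7) = 1 − Φ(1.1452). So
  P(M_{16.7} ≥ 4.68) = 2(1 − Φ(1.1452)) ≈ 0.2521.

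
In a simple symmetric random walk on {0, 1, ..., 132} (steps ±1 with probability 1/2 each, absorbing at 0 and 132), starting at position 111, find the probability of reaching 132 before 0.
P(hit 132 before 0) = 111/132 = 37/44

Let u_k = P(hit 132 before 0 | start at k). Then u_0 = 0, u_132 = 1, and u_k = u_{k-1}/2 + u_{k+1}/2 for 1 ≤ k ≤ 131. This harmonic recurrence is solved by u_k = k/132, giving u_111 = 111/132 = 37/44.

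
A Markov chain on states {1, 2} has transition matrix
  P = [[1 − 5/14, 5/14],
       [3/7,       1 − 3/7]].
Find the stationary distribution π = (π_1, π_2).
π_1 = 6/11, π_2 = 5/11

Solve πP = π with π_1 + π_2 = 1. From πP = π: π_1 · (1 − 5/14) + π_2 · 3/7 = π_1 ⇒ π_2 · 3/7 = π_1 · 5/14 ⇒ π_2/π_1 = (5/14)/(3/7) = 5/6. Together with π_1 + π_2 = 1:
  π_1 = (3/7)/(5/14 + 3/7) = (3/7)/(11/14) = 6/11,
  π_2 = (5/14)/(5/14 + 3/7) = (5/14)/(11/14) = 5/11.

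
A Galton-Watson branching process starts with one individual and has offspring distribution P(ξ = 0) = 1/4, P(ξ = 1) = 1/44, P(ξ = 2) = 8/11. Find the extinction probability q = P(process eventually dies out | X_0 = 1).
q = 11/32

The pgf is f(s) = 1/4 + 1/44·s + 8/11·s². The extinction probability q is the smallest fixed point of f in [0, 1]. Setting s = f(s):
  8/11·s² + (1/44 − 1)·s + 1/4 = 0
  8/11·s² − (1/4 + 8/11)·s + 1/4 = 0
which factors as (s − 1)·(8/11·s − 1/4) = 0, giving roots s = 1 and s = (1/4)/(8/11) = 11/32.
Mean offspring μ = 1/44 + 2·8/11 = 65/44 > 1 (supercritical), so q < 1. The extinction probability is the smaller root: q = (1/4)/(8/11) = 11/32.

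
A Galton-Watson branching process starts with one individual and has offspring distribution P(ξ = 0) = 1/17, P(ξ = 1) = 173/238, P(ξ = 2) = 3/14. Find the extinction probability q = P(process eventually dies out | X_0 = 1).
q = 14/51

The pgf is f(s) = 1/17 + 173/238·s + 3/14·s². The extinction probability q is the smallest fixed point of f in [0, 1]. Setting s = f(s):
  3/14·s² + (173/238 − 1)·s + 1/17 = 0
  3/14·s² − (1/17 + 3/14)·s + 1/17 = 0
which factors as (s − 1)·(3/14·s − 1/17) = 0, giving roots s = 1 and s = (1/17)/(3/14) = 14/51.
Mean offspring μ = 173/238 + 2·3/14 = 275/238 > 1 (supercritical), so q < 1. The extinction probability is the smaller root: q = (1/17)/(3/14) = 14/51.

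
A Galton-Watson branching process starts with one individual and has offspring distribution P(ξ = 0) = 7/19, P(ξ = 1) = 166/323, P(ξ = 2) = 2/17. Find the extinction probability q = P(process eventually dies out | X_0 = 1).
q = 1

Mean offspring μ = 0·7/19 + 1·166/323 + 2·2/17 = 242/323 ≤ 1. For μ ≤ 1 with offspring not concentrated at 1, the Galton-Watson process goes extinct almost surely, so q = 1.
(Algebraic check: The pgf is f(s) = 7/19 + 166/323·s + 2/17·s². The extinction probability q is the smallest fixed point of f in [0, 1]. Setting s = f(s):
  2/17·s² + (166/323 − 1)·s + 7/19 = 0
  2/17·s² − (7/19 + 2/17)·s + 7/19 = 0
which factors as (s − 1)·(2/17·s − 7/19) = 0, giving roots s = 1 and s = (7/19)/(2/17) = 119/38. Since 119/38 ≥ 1, the smallest root in [0, 1] is s = 1.)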